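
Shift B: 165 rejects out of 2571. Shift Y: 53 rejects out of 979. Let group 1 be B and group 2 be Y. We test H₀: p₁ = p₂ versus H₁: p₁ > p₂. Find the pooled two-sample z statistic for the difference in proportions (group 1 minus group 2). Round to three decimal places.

p̂₁ = 165/2571 ≈ 0.064177, p̂₂ = 53/979 ≈ 0.054137.
Pooled p̂ = (165+53)/(2571+979) = 218/3550 = 0.061408.
SE = √(p̂(1−p̂)(1/n₁+1/n₂)) = √(0.061408·0.938592·0.0014104) = √(8.12921e-05) = 0.009016.
z = (0.064177 − 0.054137)/0.009016 = 0.010040/0.009016 = 1.114.

z = 1.114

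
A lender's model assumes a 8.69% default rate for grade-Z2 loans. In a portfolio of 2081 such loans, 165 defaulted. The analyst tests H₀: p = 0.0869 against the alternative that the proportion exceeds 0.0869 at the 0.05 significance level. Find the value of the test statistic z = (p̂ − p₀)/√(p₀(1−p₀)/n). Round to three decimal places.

p̂ = 165/2081 ≈ 0.07929.
SE = √(p₀(1−p₀)/n) = √(0.079348/2081) = 0.00617.
z = (0.07929 − 0.0869)/0.00617 = -0.00761/0.00617 = -1.233.
p-value = P(Z > -1.233) ≈ 0.8911, so at α = 0.05 we fail to reject H₀.

z = -1.233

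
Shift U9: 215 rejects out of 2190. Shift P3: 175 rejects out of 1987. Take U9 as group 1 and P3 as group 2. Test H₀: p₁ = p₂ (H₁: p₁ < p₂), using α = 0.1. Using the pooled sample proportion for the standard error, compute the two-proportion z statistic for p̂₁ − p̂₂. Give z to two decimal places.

z = 1.12

p̂₁ = 215/2190 = 0.0982, p̂₂ = 175/1987 = 0.0881.
Pooled p̂ = (215+175)/(2190+1987) = 390/4177 = 0.0934.
SE = √(0.0846508 × 0.000959892) = 0.0090.
z = (0.0982 − 0.0881)/0.0090 = 0.0101/0.0090 = 1.12.
p-value = P(Z < 1.121) ≈ 0.8688. With α = 0.1, fail to reject H₀.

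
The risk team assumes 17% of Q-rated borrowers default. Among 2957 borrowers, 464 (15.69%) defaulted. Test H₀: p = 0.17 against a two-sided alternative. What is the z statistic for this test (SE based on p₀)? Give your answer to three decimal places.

z = -1.894

p̂ = 464/2957 = 0.156916.
SE = √(p₀(1−p₀)/n) = √(0.1411/2957) = 0.006908.
z = (0.156916 − 0.17)/0.006908 = -0.013084/0.006908 = -1.894.
p-value = 2·P(Z > 1.894) ≈ 0.0582.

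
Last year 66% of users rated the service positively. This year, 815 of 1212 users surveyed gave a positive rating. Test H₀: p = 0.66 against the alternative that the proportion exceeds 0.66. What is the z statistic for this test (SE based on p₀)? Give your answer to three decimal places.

p̂ = 815/1212 ≈ 0.67244.
Standard error under H₀: √(0.66×0.34/1212) = 0.01361.
z = (0.67244 − 0.66)/0.01361 = 0.01244/0.01361 = 0.914.

z = 0.914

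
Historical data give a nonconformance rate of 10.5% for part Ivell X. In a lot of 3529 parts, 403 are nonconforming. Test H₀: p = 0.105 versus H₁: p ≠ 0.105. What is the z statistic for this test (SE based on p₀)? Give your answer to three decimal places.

p̂ = 403/3529 = 0.114197.
SE = √(p₀(1−p₀)/n) = √(0.093975/3529) = 0.005160.
z = (0.114197 − 0.105)/0.005160 = 0.009197/0.005160 = 1.782.

z = 1.782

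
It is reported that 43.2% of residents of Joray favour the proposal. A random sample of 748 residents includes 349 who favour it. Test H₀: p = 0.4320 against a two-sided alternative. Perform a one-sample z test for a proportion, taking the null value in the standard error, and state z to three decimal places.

p̂ = 349/748 ≈ 0.46658.
Under H₀, SE = √(0.432·0.568/748) = √(0.000328043) = 0.01811.
z = (0.46658 − 0.432)/0.01811 = 0.03458/0.01811 = 1.909.

z = 1.909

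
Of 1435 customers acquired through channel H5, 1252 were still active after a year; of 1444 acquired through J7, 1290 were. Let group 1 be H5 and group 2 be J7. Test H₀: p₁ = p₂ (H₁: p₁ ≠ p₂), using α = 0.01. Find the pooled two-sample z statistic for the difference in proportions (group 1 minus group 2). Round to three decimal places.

z = -1.742

p̂₁ = 1252/1435 = 0.872474, p̂₂ = 1290/1444 = 0.893352.
Pooled p̂ = (1252+1290)/(1435+1444) = 2542/2879 = 0.882945.
SE = √(0.103353 × 0.00138938) = 0.011983.
z = (0.872474 − 0.893352)/0.011983 = -0.020878/0.011983 = -1.742.
Two-sided p-value ≈ 2·Φ(−1.742) = 0.0815, so at α = 0.01 we fail to reject H₀.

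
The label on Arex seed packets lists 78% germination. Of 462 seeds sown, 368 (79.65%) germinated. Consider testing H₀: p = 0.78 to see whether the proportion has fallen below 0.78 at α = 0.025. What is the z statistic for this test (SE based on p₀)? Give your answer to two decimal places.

z = 0.86

p̂ = 368/462 = 0.79654.
Standard error under H₀: √(0.78×0.22/462) = 0.01927.
z = (0.79654 − 0.78)/0.01927 = 0.01654/0.01927 = 0.86.
p-value = P(Z < 0.858) ≈ 0.8046; since p > α = 0.025, fail to reject H₀.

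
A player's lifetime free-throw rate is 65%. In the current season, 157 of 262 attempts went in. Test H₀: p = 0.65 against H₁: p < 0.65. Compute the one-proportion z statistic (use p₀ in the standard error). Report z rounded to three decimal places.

p̂ = 157/262 = 0.599237.
SE = √(p₀(1−p₀)/n) = √(0.2275/262) = 0.029467.
z = (0.599237 − 0.65)/0.029467 = -0.050763/0.029467 = -1.723.

z = -1.723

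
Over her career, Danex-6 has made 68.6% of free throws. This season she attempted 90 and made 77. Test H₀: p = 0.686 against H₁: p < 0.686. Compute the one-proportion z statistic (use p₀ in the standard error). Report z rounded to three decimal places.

z = 3.466

p̂ = 77/90 ≈ 0.85556.
SE = √(p₀(1−p₀)/n) = √(0.2154/90) = 0.04892.
z = (0.85556 − 0.686)/0.04892 = 0.16956/0.04892 = 3.466.
p-value = P(Z < 3.466) ≈ 0.9997.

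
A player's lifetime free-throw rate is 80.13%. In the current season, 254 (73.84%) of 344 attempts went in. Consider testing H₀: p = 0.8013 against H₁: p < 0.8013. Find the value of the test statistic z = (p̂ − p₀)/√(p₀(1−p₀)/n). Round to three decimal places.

z = -2.925

p̂ = 254/344 ≈ 0.738372.
Standard error under H₀: √(0.8013×0.1987/344) = 0.021514.
z = (0.738372 − 0.8013)/0.021514 = -0.062928/0.021514 = -2.925.
p-value = P(Z < -2.925) ≈ 0.0017.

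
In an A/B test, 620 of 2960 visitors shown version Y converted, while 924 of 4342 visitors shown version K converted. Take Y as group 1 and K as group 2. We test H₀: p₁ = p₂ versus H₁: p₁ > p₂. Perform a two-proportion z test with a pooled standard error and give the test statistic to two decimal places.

p̂₁ = 620/2960 = 0.2095, p̂₂ = 924/4342 = 0.2128.
Pooled p̂ = (620+924)/(2960+4342) = 1544/7302 = 0.2114.
SE = √(0.166738 × 0.000568146) = 0.0097.
z = (0.2095 − 0.2128)/0.0097 = -0.0033/0.0097 = -0.34.

z = -0.34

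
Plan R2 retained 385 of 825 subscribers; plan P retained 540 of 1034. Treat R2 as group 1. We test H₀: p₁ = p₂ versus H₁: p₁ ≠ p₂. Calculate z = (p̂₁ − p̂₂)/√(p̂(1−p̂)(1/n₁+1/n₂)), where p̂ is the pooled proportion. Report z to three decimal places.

p̂₁ = 385/825 = 0.46667, p̂₂ = 540/1034 = 0.52224.
Pooled p̂ = (385+540)/(825+1034) = 925/1859 = 0.49758.
SE = √(p̂(1−p̂)(1/n₁+1/n₂)) = √(0.49758·0.50242·0.00217924) = √(0.000544797) = 0.02334.
z = (0.46667 − 0.52224)/0.02334 = -0.05557/0.02334 = -2.381.
p-value = 2·P(Z > 2.381) ≈ 0.0173.

z = -2.381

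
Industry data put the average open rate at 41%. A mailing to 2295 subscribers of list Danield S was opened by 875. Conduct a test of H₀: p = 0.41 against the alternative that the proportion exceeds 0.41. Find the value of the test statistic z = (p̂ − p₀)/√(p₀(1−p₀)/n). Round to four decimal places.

z = -2.7990

p̂ = 875/2295 ≈ 0.3812636.
Standard error under H₀: √(0.41×0.59/2295) = 0.0102666.
z = (0.3812636 − 0.41)/0.0102666 = -0.0287364/0.0102666 = -2.7990.
p-value = P(Z > -2.799) ≈ 0.9974.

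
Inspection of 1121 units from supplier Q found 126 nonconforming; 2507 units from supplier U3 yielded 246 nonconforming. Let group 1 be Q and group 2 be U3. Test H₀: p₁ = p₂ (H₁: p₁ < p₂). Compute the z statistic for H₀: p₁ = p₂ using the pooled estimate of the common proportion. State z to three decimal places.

z = 1.310

p̂₁ = 126/1121 ≈ 0.112400, p̂₂ = 246/2507 ≈ 0.098125.
Pooled p̂ = (126+246)/(1121+2507) = 372/3628 = 0.102536.
SE = √(p̂(1−p̂)(1/n₁+1/n₂)) = √(0.102536·0.897464·0.00129094) = √(0.000118796) = 0.010899.
z = (0.112400 − 0.098125)/0.010899 = 0.014275/0.010899 = 1.310.
p-value = P(Z < 1.310) ≈ 0.9048.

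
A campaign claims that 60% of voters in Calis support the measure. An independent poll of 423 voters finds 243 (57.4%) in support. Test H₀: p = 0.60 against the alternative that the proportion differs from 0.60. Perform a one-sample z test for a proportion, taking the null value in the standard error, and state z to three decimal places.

p̂ = 243/423 ≈ 0.57447.
SE = √(p₀(1−p₀)/n) = √(0.24/423) = 0.02382.
z = (0.57447 − 0.6)/0.02382 = -0.02553/0.02382 = -1.072.

z = -1.072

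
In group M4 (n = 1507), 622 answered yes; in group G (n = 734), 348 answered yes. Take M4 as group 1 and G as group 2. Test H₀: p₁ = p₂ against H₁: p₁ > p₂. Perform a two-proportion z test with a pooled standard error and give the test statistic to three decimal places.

z = -2.752

p̂₁ = 622/1507 = 0.41274, p̂₂ = 348/734 = 0.47411.
Pooled p̂ = (622+348)/(1507+734) = 970/2241 = 0.43284.
SE = √(0.24549 × 0.00202597) = 0.02230.
z = (0.41274 − 0.47411)/0.02230 = -0.06137/0.02230 = -2.752.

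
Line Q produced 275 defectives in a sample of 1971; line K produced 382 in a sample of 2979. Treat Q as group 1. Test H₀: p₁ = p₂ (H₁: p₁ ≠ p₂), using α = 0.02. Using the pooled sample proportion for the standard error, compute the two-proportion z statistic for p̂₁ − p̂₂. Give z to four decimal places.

z = 1.1463

p̂₁ = 275/1971 = 0.139523, p̂₂ = 382/2979 = 0.128231.
Pooled p̂ = (275+382)/(1971+2979) = 657/4950 = 0.132727.
SE = √(0.115111 × 0.00084304) = 0.009851.
z = (0.139523 − 0.128231)/0.009851 = 0.011292/0.009851 = 1.1463.
Two-sided p-value ≈ 2·Φ(−1.146) = 0.2517, so at α = 0.02 we fail to reject H₀.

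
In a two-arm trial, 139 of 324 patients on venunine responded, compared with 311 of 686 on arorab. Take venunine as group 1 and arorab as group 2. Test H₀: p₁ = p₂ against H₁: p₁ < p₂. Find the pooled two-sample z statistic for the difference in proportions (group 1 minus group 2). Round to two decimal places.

z = -0.73

p̂₁ = 139/324 = 0.4290, p̂₂ = 311/686 = 0.4534.
Pooled p̂ = (139+311)/(324+686) = 450/1010 = 0.4455.
SE = √(0.247035 × 0.00454415) = 0.0335.
z = (0.4290 − 0.4534)/0.0335 = -0.0244/0.0335 = -0.73.
p-value = P(Z < -0.726) ≈ 0.2338.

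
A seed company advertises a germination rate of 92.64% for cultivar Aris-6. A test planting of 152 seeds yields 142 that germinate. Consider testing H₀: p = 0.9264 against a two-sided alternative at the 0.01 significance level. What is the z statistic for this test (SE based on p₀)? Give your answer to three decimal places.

p̂ = 142/152 = 0.93421.
SE = √(p₀(1−p₀)/n) = √(0.068183/152) = 0.02118.
z = (0.93421 − 0.9264)/0.02118 = 0.00781/0.02118 = 0.369.
Two-sided p-value ≈ 2·Φ(−0.369) = 0.7123; since p > α = 0.01, fail to reject H₀.

z = 0.369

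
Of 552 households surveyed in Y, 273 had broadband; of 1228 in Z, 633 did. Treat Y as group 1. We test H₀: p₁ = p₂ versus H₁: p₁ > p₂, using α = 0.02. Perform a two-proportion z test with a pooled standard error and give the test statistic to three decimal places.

z = -0.816

p̂₁ = 273/552 = 0.49457, p̂₂ = 633/1228 = 0.51547.
Pooled p̂ = (273+633)/(552+1228) = 906/1780 = 0.50899.
SE = √(0.249919 × 0.00262593) = 0.02562.
z = (0.49457 − 0.51547)/0.02562 = -0.02090/0.02562 = -0.816.
p-value = P(Z > -0.816) ≈ 0.7928; since p > α = 0.02, fail to reject H₀.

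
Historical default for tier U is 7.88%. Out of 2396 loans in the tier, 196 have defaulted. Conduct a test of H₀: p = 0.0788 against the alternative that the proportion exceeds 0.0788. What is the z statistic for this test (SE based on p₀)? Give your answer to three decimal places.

z = 0.546

p̂ = 196/2396 = 0.081803.
Standard error under H₀: √(0.0788×0.9212/2396) = 0.005504.
z = (0.081803 − 0.0788)/0.005504 = 0.003003/0.005504 = 0.546.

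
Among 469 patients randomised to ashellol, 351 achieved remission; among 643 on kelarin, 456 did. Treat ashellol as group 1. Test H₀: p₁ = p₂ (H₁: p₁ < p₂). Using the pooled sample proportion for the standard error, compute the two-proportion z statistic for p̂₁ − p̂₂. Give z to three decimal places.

p̂₁ = 351/469 = 0.74840, p̂₂ = 456/643 = 0.70918.
Pooled p̂ = (351+456)/(469+643) = 807/1112 = 0.72572.
SE = √(0.199051 × 0.00368741) = 0.02709.
z = (0.74840 − 0.70918)/0.02709 = 0.03922/0.02709 = 1.448.

z = 1.448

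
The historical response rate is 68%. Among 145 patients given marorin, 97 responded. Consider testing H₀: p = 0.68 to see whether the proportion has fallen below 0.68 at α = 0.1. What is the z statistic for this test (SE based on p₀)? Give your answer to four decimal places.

p̂ = 97/145 = 0.668966.
Standard error under H₀: √(0.68×0.32/145) = 0.038739.
z = (0.668966 − 0.68)/0.038739 = -0.011034/0.038739 = -0.2848.
p-value = P(Z < -0.285) ≈ 0.3879; since p > α = 0.1, fail to reject H₀.

z = -0.2848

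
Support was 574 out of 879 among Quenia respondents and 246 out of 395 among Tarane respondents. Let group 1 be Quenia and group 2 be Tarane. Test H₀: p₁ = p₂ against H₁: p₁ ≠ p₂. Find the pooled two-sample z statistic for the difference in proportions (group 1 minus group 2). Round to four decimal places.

z = 1.0420

p̂₁ = 574/879 = 0.653015, p̂₂ = 246/395 = 0.622785.
Pooled p̂ = (574+246)/(879+395) = 820/1274 = 0.643642.
SE = √(0.229367 × 0.0036693) = 0.029011.
z = (0.653015 − 0.622785)/0.029011 = 0.030230/0.029011 = 1.0420.
p-value = 2·P(Z > 1.042) ≈ 0.2974.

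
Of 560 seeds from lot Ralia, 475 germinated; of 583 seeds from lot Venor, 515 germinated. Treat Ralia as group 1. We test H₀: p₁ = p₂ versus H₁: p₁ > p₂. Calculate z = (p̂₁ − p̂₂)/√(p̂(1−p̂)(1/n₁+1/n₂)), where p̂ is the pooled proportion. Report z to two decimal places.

z = -1.74

p̂₁ = 475/560 = 0.84821, p̂₂ = 515/583 = 0.88336.
Pooled p̂ = (475+515)/(560+583) = 990/1143 = 0.86614.
SE = √(0.11594 × 0.00350098) = 0.02015.
z = (0.84821 − 0.88336)/0.02015 = -0.03515/0.02015 = -1.74.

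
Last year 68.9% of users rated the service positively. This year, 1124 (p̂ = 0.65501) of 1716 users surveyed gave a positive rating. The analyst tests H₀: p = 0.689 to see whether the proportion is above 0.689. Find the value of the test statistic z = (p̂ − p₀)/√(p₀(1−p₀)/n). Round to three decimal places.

p̂ = 1124/1716 ≈ 0.6550117.
Under H₀, SE = √(0.689·0.311/1716) = √(0.000124871) = 0.0111746.
z = (0.6550117 − 0.689)/0.0111746 = -0.0339883/0.0111746 = -3.042.
p-value = P(Z > -3.042) ≈ 0.9988.

z = -3.042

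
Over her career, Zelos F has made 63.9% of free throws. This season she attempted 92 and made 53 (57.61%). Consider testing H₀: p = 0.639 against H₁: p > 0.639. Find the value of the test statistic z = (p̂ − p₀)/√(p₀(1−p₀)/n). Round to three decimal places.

p̂ = 53/92 ≈ 0.57609.
Under H₀, SE = √(0.639·0.361/92) = √(0.00250738) = 0.05007.
z = (0.57609 − 0.639)/0.05007 = -0.06291/0.05007 = -1.256.
p-value = P(Z > -1.256) ≈ 0.8955.

z = -1.256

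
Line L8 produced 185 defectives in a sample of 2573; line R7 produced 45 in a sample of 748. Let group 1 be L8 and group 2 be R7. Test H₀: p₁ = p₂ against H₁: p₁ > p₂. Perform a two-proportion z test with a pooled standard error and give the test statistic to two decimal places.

z = 1.11

p̂₁ = 185/2573 ≈ 0.0719, p̂₂ = 45/748 ≈ 0.0602.
Pooled p̂ = (185+45)/(2573+748) = 230/3321 = 0.0693.
SE = √(p̂(1−p̂)(1/n₁+1/n₂)) = √(0.0693·0.9307·0.00172555) = √(0.000111229) = 0.0105.
z = (0.0719 − 0.0602)/0.0105 = 0.0117/0.0105 = 1.11.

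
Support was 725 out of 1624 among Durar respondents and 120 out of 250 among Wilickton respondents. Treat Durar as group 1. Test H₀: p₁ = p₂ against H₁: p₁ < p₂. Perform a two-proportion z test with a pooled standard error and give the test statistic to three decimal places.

z = -0.993

p̂₁ = 725/1624 ≈ 0.44643, p̂₂ = 120/250 ≈ 0.48000.
Pooled p̂ = (725+120)/(1624+250) = 845/1874 = 0.45091.
SE = √(p̂(1−p̂)(1/n₁+1/n₂)) = √(0.45091·0.54909·0.00461576) = √(0.00114282) = 0.03381.
z = (0.44643 − 0.48000)/0.03381 = -0.03357/0.03381 = -0.993.
p-value = P(Z < -0.993) ≈ 0.1603.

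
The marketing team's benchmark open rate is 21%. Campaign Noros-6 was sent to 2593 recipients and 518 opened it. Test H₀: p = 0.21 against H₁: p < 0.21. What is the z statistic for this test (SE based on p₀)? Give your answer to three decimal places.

p̂ = 518/2593 ≈ 0.19977.
Under H₀, SE = √(0.21·0.79/2593) = √(6.39799e-05) = 0.00800.
z = (0.19977 − 0.21)/0.00800 = -0.01023/0.00800 = -1.279.
p-value = P(Z < -1.279) ≈ 0.1004.

z = -1.279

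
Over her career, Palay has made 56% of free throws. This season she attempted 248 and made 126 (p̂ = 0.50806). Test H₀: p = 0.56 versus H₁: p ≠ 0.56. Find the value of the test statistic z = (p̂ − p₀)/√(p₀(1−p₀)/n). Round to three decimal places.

z = -1.648

p̂ = 126/248 = 0.50806.
Under H₀, SE = √(0.56·0.44/248) = √(0.000993548) = 0.03152.
z = (0.50806 − 0.56)/0.03152 = -0.05194/0.03152 = -1.648.
Two-sided p-value ≈ 2·Φ(−1.648) = 0.0994.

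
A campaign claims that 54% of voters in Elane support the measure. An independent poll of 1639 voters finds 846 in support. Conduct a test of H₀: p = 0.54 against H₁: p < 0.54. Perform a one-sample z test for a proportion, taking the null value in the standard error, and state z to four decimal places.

p̂ = 846/1639 = 0.516168.
SE = √(p₀(1−p₀)/n) = √(0.2484/1639) = 0.012311.
z = (0.516168 − 0.54)/0.012311 = -0.023832/0.012311 = -1.9358.

z = -1.9358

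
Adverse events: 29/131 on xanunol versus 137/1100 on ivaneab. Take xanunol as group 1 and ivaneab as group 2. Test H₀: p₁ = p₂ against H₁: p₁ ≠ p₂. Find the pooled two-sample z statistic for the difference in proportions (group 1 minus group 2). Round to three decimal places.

z = 3.067

p̂₁ = 29/131 ≈ 0.22137, p̂₂ = 137/1100 ≈ 0.12455.
Pooled p̂ = (29+137)/(131+1100) = 166/1231 = 0.13485.
SE = √(0.116665 × 0.00854268) = 0.03157.
z = (0.22137 − 0.12455)/0.03157 = 0.09682/0.03157 = 3.067.
Two-sided p-value ≈ 2·Φ(−3.067) = 0.0022.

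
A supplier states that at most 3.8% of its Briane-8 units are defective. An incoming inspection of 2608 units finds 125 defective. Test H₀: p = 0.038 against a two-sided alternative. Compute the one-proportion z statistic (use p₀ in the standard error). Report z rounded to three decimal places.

p̂ = 125/2608 ≈ 0.047929.
SE = √(p₀(1−p₀)/n) = √(0.036556/2608) = 0.003744.
z = (0.047929 − 0.038)/0.003744 = 0.009929/0.003744 = 2.652.
p-value = 2·P(Z > 2.652) ≈ 0.0080.

z = 2.652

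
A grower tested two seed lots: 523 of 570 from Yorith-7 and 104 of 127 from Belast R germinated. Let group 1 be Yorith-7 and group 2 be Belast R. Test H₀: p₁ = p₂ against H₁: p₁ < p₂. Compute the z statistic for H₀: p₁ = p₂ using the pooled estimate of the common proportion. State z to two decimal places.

z = 3.34

p̂₁ = 523/570 = 0.9175, p̂₂ = 104/127 = 0.8189.
Pooled p̂ = (523+104)/(570+127) = 627/697 = 0.8996.
SE = √(p̂(1−p̂)(1/n₁+1/n₂)) = √(0.8996·0.1004·0.0096284) = √(0.00086987) = 0.0295.
z = (0.9175 − 0.8189)/0.0295 = 0.0986/0.0295 = 3.34.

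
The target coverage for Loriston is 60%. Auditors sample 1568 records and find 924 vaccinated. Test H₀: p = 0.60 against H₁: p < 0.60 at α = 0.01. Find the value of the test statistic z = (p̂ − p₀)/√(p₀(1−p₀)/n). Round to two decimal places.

p̂ = 924/1568 = 0.58929.
Standard error under H₀: √(0.6×0.4/1568) = 0.01237.
z = (0.58929 − 0.6)/0.01237 = -0.01071/0.01237 = -0.87.
p-value = P(Z < -0.866) ≈ 0.1932, so at α = 0.01 we fail to reject H₀.

z = -0.87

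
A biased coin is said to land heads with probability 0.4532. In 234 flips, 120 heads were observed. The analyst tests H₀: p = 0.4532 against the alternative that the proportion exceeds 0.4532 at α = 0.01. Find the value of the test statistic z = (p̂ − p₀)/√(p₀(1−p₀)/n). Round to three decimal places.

z = 1.832

p̂ = 120/234 = 0.51282.
Standard error under H₀: √(0.4532×0.5468/234) = 0.03254.
z = (0.51282 − 0.4532)/0.03254 = 0.05962/0.03254 = 1.832.
p-value = P(Z > 1.832) ≈ 0.0335. With α = 0.01, fail to reject H₀.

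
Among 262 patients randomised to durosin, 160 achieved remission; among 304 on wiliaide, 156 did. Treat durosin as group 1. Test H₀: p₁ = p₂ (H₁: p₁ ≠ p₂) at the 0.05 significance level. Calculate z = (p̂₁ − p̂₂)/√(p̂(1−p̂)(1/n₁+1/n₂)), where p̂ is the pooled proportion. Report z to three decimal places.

z = 2.330

p̂₁ = 160/262 ≈ 0.61069, p̂₂ = 156/304 ≈ 0.51316.
Pooled p̂ = (160+156)/(262+304) = 316/566 = 0.55830.
SE = √(0.246601 × 0.00710627) = 0.04186.
z = (0.61069 − 0.51316)/0.04186 = 0.09753/0.04186 = 2.330.
Two-sided p-value ≈ 2·Φ(−2.330) = 0.0198, so at α = 0.05 we reject H₀.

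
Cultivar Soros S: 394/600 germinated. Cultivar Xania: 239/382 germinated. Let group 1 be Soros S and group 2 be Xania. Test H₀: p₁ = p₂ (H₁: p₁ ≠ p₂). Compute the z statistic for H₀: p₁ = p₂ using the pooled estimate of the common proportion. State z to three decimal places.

p̂₁ = 394/600 = 0.65667, p̂₂ = 239/382 = 0.62565.
Pooled p̂ = (394+239)/(600+382) = 633/982 = 0.64460.
SE = √(p̂(1−p̂)(1/n₁+1/n₂)) = √(0.64460·0.35540·0.00428447) = √(0.000981529) = 0.03133.
z = (0.65667 − 0.62565)/0.03133 = 0.03102/0.03133 = 0.990.

z = 0.990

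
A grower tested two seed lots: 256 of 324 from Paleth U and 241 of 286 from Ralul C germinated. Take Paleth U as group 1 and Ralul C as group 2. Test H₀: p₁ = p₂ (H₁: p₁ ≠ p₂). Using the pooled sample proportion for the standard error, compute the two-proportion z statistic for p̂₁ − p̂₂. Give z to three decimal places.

z = -1.667

p̂₁ = 256/324 = 0.79012, p̂₂ = 241/286 = 0.84266.
Pooled p̂ = (256+241)/(324+286) = 497/610 = 0.81475.
SE = √(p̂(1−p̂)(1/n₁+1/n₂)) = √(0.81475·0.18525·0.00658292) = √(0.00099356) = 0.03152.
z = (0.79012 − 0.84266)/0.03152 = -0.05254/0.03152 = -1.667.
Two-sided p-value ≈ 2·Φ(−1.667) = 0.0956.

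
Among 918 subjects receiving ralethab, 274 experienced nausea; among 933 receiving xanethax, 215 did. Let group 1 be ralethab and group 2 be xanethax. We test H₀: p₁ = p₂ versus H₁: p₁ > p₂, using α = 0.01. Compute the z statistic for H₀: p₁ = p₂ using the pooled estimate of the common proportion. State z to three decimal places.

z = 3.319

p̂₁ = 274/918 = 0.29847, p̂₂ = 215/933 = 0.23044.
Pooled p̂ = (274+215)/(918+933) = 489/1851 = 0.26418.
SE = √(0.19439 × 0.00216114) = 0.02050.
z = (0.29847 − 0.23044)/0.02050 = 0.06803/0.02050 = 3.319.
p-value = P(Z > 3.319) ≈ 0.0005, so at α = 0.01 we reject H₀.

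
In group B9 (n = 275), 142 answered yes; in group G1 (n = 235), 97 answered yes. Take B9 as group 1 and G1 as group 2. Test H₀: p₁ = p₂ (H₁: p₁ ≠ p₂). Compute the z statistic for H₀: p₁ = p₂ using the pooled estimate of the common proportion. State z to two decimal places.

z = 2.34

p̂₁ = 142/275 ≈ 0.5164, p̂₂ = 97/235 ≈ 0.4128.
Pooled p̂ = (142+97)/(275+235) = 239/510 = 0.4686.
SE = √(p̂(1−p̂)(1/n₁+1/n₂)) = √(0.4686·0.5314·0.00789168) = √(0.00196515) = 0.0443.
z = (0.5164 − 0.4128)/0.0443 = 0.1036/0.0443 = 2.34.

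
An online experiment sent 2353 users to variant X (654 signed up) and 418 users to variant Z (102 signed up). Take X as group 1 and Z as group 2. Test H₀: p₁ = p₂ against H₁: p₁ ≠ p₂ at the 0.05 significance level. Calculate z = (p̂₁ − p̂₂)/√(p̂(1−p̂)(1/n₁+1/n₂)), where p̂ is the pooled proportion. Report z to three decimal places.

p̂₁ = 654/2353 ≈ 0.27794, p̂₂ = 102/418 ≈ 0.24402.
Pooled p̂ = (654+102)/(2353+418) = 756/2771 = 0.27283.
SE = √(p̂(1−p̂)(1/n₁+1/n₂)) = √(0.27283·0.72717·0.00281733) = √(0.000558936) = 0.02364.
z = (0.27794 − 0.24402)/0.02364 = 0.03392/0.02364 = 1.435.
Two-sided p-value ≈ 2·Φ(−1.435) = 0.1513; since p > α = 0.05, fail to reject H₀.

z = 1.435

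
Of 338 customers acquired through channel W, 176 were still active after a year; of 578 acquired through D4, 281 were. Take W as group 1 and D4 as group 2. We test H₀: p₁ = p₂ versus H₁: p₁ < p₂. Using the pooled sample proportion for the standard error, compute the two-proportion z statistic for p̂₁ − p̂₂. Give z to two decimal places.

z = 1.01

p̂₁ = 176/338 = 0.5207, p̂₂ = 281/578 = 0.4862.
Pooled p̂ = (176+281)/(338+578) = 457/916 = 0.4989.
SE = √(p̂(1−p̂)(1/n₁+1/n₂)) = √(0.4989·0.5011·0.00468868) = √(0.00117217) = 0.0342.
z = (0.5207 − 0.4862)/0.0342 = 0.0345/0.0342 = 1.01.
p-value = P(Z < 1.009) ≈ 0.8436.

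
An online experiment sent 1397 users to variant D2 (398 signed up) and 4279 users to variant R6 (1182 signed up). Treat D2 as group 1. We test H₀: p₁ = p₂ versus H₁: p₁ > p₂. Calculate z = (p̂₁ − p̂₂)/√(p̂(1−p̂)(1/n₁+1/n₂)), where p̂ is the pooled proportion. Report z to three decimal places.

p̂₁ = 398/1397 = 0.284896, p̂₂ = 1182/4279 = 0.276233.
Pooled p̂ = (398+1182)/(1397+4279) = 1580/5676 = 0.278365.
SE = √(0.200878 × 0.000949519) = 0.013811.
z = (0.284896 − 0.276233)/0.013811 = 0.008663/0.013811 = 0.627.
p-value = P(Z > 0.627) ≈ 0.2652.

z = 0.627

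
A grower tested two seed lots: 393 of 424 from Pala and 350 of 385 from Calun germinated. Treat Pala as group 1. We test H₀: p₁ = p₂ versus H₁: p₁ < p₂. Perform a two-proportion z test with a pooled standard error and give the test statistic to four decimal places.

p̂₁ = 393/424 = 0.926887, p̂₂ = 350/385 = 0.909091.
Pooled p̂ = (393+350)/(424+385) = 743/809 = 0.918418.
SE = √(p̂(1−p̂)(1/n₁+1/n₂)) = √(0.918418·0.081582·0.00495589) = √(0.000371328) = 0.019270.
z = (0.926887 − 0.909091)/0.019270 = 0.017796/0.019270 = 0.9235.

z = 0.9235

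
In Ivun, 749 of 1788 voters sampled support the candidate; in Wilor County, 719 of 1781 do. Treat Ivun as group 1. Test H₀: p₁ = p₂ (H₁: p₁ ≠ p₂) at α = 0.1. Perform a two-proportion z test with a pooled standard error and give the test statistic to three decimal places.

p̂₁ = 749/1788 ≈ 0.418904, p̂₂ = 719/1781 ≈ 0.403706.
Pooled p̂ = (749+719)/(1788+1781) = 1468/3569 = 0.411320.
SE = √(p̂(1−p̂)(1/n₁+1/n₂)) = √(0.411320·0.588680·0.00112077) = √(0.000271378) = 0.016474.
z = (0.418904 − 0.403706)/0.016474 = 0.015198/0.016474 = 0.923.
p-value = 2·P(Z > 0.923) ≈ 0.3562; since p > α = 0.1, fail to reject H₀.

z = 0.923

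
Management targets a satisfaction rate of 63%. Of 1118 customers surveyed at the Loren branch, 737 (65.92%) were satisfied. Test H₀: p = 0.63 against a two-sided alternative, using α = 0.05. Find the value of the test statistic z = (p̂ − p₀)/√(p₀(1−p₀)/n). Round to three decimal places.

p̂ = 737/1118 = 0.65921.
SE = √(p₀(1−p₀)/n) = √(0.2331/1118) = 0.01444.
z = (0.65921 − 0.63)/0.01444 = 0.02921/0.01444 = 2.023.
Two-sided p-value ≈ 2·Φ(−2.023) = 0.0431. With α = 0.05, reject H₀.

z = 2.023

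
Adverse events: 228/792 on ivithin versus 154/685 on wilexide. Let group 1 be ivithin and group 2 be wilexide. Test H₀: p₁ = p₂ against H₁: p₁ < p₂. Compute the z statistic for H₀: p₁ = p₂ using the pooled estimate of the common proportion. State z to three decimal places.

z = 2.760

p̂₁ = 228/792 = 0.28788, p̂₂ = 154/685 = 0.22482.
Pooled p̂ = (228+154)/(792+685) = 382/1477 = 0.25863.
SE = √(0.191742 × 0.00272248) = 0.02285.
z = (0.28788 − 0.22482)/0.02285 = 0.06306/0.02285 = 2.760.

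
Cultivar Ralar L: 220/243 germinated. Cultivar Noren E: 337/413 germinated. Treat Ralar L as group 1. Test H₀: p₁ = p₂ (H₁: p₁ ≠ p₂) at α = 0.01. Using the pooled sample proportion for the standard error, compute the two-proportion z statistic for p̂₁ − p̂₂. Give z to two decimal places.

z = 3.09

p̂₁ = 220/243 ≈ 0.9053, p̂₂ = 337/413 ≈ 0.8160.
Pooled p̂ = (220+337)/(243+413) = 557/656 = 0.8491.
SE = √(p̂(1−p̂)(1/n₁+1/n₂)) = √(0.8491·0.1509·0.00653653) = √(0.000837588) = 0.0289.
z = (0.9053 − 0.8160)/0.0289 = 0.0893/0.0289 = 3.09.
p-value = 2·P(Z > 3.088) ≈ 0.0020. With α = 0.01, reject H₀.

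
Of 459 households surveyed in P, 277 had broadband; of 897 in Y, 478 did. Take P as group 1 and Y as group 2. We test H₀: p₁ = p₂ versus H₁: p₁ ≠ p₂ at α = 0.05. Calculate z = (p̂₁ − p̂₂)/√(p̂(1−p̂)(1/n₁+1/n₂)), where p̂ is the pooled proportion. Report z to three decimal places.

z = 2.476

p̂₁ = 277/459 ≈ 0.60349, p̂₂ = 478/897 ≈ 0.53289.
Pooled p̂ = (277+478)/(459+897) = 755/1356 = 0.55678.
SE = √(0.246776 × 0.00329348) = 0.02851.
z = (0.60349 − 0.53289)/0.02851 = 0.07060/0.02851 = 2.476.
p-value = 2·P(Z > 2.476) ≈ 0.0133, so at α = 0.05 we reject H₀.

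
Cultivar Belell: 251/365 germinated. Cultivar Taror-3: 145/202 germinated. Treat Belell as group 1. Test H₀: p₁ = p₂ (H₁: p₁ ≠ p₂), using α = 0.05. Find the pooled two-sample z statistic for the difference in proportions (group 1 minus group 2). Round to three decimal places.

z = -0.749

p̂₁ = 251/365 = 0.68767, p̂₂ = 145/202 = 0.71782.
Pooled p̂ = (251+145)/(365+202) = 396/567 = 0.69841.
SE = √(p̂(1−p̂)(1/n₁+1/n₂)) = √(0.69841·0.30159·0.00769022) = √(0.00161981) = 0.04025.
z = (0.68767 − 0.71782)/0.04025 = -0.03015/0.04025 = -0.749.
Two-sided p-value ≈ 2·Φ(−0.749) = 0.4538, so at α = 0.05 we fail to reject H₀.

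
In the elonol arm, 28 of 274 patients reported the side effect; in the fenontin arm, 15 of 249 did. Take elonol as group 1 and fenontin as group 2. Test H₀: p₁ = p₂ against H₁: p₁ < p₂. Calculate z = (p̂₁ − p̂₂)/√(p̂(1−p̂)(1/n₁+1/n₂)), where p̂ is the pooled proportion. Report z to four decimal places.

z = 1.7442

p̂₁ = 28/274 ≈ 0.102190, p̂₂ = 15/249 ≈ 0.060241.
Pooled p̂ = (28+15)/(274+249) = 43/523 = 0.082218.
SE = √(0.0754582 × 0.0076657) = 0.024051.
z = (0.102190 − 0.060241)/0.024051 = 0.041949/0.024051 = 1.7442.
p-value = P(Z < 1.744) ≈ 0.9594.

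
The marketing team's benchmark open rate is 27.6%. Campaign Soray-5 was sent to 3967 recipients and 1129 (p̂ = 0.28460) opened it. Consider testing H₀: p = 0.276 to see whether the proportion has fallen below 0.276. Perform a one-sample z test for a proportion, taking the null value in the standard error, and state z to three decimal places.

p̂ = 1129/3967 ≈ 0.28460.
SE = √(p₀(1−p₀)/n) = √(0.19982/3967) = 0.00710.
z = (0.28460 − 0.276)/0.00710 = 0.00860/0.00710 = 1.211.

z = 1.211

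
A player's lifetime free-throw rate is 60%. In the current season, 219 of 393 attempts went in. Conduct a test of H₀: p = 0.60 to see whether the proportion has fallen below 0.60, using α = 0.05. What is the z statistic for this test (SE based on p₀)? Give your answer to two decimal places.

p̂ = 219/393 ≈ 0.5573.
SE = √(p₀(1−p₀)/n) = √(0.24/393) = 0.0247.
z = (0.5573 − 0.6)/0.0247 = -0.0427/0.0247 = -1.73.
p-value = P(Z < -1.730) ≈ 0.0418. With α = 0.05, reject H₀.

z = -1.73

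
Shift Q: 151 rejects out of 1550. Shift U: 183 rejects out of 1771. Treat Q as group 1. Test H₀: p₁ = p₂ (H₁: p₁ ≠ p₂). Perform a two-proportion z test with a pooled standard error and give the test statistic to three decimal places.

z = -0.565

p̂₁ = 151/1550 = 0.09742, p̂₂ = 183/1771 = 0.10333.
Pooled p̂ = (151+183)/(1550+1771) = 334/3321 = 0.10057.
SE = √(0.0904574 × 0.00120981) = 0.01046.
z = (0.09742 − 0.10333)/0.01046 = -0.00591/0.01046 = -0.565.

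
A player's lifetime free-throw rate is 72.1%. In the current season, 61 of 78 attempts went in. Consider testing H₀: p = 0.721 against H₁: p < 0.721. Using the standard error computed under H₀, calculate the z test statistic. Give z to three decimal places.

p̂ = 61/78 ≈ 0.78205.
Standard error under H₀: √(0.721×0.279/78) = 0.05078.
z = (0.78205 − 0.721)/0.05078 = 0.06105/0.05078 = 1.202.
p-value = P(Z < 1.202) ≈ 0.8854.

z = 1.202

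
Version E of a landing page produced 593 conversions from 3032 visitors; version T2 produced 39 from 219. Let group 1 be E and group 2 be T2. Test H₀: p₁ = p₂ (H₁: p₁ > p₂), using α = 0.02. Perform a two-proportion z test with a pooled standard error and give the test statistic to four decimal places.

z = 0.6319

p̂₁ = 593/3032 = 0.195580, p̂₂ = 39/219 = 0.178082.
Pooled p̂ = (593+39)/(3032+219) = 632/3251 = 0.194402.
SE = √(0.15661 × 0.00489603) = 0.027691.
z = (0.195580 − 0.178082)/0.027691 = 0.017498/0.027691 = 0.6319.
p-value = P(Z > 0.632) ≈ 0.2637. With α = 0.02, fail to reject H₀.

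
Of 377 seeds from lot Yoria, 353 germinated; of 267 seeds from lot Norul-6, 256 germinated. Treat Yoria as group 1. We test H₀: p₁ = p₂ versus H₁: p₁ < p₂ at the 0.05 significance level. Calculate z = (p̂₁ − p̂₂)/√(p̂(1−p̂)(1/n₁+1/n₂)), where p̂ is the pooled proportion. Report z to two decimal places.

z = -1.24

p̂₁ = 353/377 = 0.9363, p̂₂ = 256/267 = 0.9588.
Pooled p̂ = (353+256)/(377+267) = 609/644 = 0.9457.
SE = √(p̂(1−p̂)(1/n₁+1/n₂)) = √(0.9457·0.0543·0.00639784) = √(0.000328811) = 0.0181.
z = (0.9363 − 0.9588)/0.0181 = -0.0225/0.0181 = -1.24.
p-value = P(Z < -1.239) ≈ 0.1077; since p > α = 0.05, fail to reject H₀.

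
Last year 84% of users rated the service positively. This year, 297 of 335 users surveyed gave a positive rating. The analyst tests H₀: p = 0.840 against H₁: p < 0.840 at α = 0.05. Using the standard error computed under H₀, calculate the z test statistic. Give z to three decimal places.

p̂ = 297/335 ≈ 0.88657.
Under H₀, SE = √(0.84·0.16/335) = √(0.000401194) = 0.02003.
z = (0.88657 − 0.84)/0.02003 = 0.04657/0.02003 = 2.325.
p-value = P(Z < 2.325) ≈ 0.9900, so at α = 0.05 we fail to reject H₀.

z = 2.325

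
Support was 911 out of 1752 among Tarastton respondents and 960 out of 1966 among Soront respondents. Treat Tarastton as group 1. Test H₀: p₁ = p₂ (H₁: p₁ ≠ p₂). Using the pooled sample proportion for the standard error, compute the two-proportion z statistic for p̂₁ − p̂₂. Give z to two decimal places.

p̂₁ = 911/1752 ≈ 0.5200, p̂₂ = 960/1966 ≈ 0.4883.
Pooled p̂ = (911+960)/(1752+1966) = 1871/3718 = 0.5032.
SE = √(p̂(1−p̂)(1/n₁+1/n₂)) = √(0.5032·0.4968·0.00107942) = √(0.000269845) = 0.0164.
z = (0.5200 − 0.4883)/0.0164 = 0.0317/0.0164 = 1.93.
Two-sided p-value ≈ 2·Φ(−1.928) = 0.0538.

z = 1.93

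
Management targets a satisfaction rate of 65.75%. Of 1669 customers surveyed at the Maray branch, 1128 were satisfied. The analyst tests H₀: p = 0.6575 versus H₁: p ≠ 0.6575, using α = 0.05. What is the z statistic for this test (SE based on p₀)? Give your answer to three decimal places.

z = 1.580

p̂ = 1128/1669 ≈ 0.675854.
Standard error under H₀: √(0.6575×0.3425/1669) = 0.011616.
z = (0.675854 − 0.6575)/0.011616 = 0.018354/0.011616 = 1.580.
p-value = 2·P(Z > 1.580) ≈ 0.1141, so at α = 0.05 we fail to reject H₀.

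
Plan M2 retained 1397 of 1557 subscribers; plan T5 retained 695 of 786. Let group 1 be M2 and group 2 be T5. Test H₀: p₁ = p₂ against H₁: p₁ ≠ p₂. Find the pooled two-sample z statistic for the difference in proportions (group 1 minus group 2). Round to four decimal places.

p̂₁ = 1397/1557 = 0.897238, p̂₂ = 695/786 = 0.884224.
Pooled p̂ = (1397+695)/(1557+786) = 2092/2343 = 0.892872.
SE = √(p̂(1−p̂)(1/n₁+1/n₂)) = √(0.892872·0.107128·0.00191453) = √(0.000183127) = 0.013532.
z = (0.897238 − 0.884224)/0.013532 = 0.013014/0.013532 = 0.9617.

z = 0.9617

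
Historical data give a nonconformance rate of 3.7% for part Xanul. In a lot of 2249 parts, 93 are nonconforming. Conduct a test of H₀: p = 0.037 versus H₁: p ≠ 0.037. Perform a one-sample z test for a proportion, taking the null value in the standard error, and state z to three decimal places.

z = 1.093

p̂ = 93/2249 ≈ 0.04135.
Under H₀, SE = √(0.037·0.963/2249) = √(1.5843e-05) = 0.00398.
z = (0.04135 − 0.037)/0.00398 = 0.00435/0.00398 = 1.093.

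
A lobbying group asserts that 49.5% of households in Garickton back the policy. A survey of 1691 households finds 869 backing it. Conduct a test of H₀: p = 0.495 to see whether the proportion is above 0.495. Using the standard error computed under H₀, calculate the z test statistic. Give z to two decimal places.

z = 1.55

p̂ = 869/1691 ≈ 0.5139.
Standard error under H₀: √(0.495×0.505/1691) = 0.0122.
z = (0.5139 − 0.495)/0.0122 = 0.0189/0.0122 = 1.55.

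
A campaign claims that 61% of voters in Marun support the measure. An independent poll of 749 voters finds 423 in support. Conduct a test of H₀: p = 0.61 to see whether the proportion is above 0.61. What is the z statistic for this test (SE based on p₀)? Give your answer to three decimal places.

p̂ = 423/749 = 0.56475.
Under H₀, SE = √(0.61·0.39/749) = √(0.000317623) = 0.01782.
z = (0.56475 − 0.61)/0.01782 = -0.04525/0.01782 = -2.539.
p-value = P(Z > -2.539) ≈ 0.9944.

z = -2.539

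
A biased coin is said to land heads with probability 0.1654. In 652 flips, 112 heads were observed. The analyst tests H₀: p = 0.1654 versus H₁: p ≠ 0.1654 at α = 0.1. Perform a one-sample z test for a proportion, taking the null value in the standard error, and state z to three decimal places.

z = 0.438

p̂ = 112/652 ≈ 0.17178.
SE = √(p₀(1−p₀)/n) = √(0.13804/652) = 0.01455.
z = (0.17178 − 0.1654)/0.01455 = 0.00638/0.01455 = 0.438.
Two-sided p-value ≈ 2·Φ(−0.438) = 0.6611. With α = 0.1, fail to reject H₀.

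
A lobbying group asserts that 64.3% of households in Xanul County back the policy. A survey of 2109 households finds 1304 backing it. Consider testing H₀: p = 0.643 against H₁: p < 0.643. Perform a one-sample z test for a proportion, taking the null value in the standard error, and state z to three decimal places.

z = -2.367

p̂ = 1304/2109 ≈ 0.618303.
Under H₀, SE = √(0.643·0.357/2109) = √(0.000108844) = 0.010433.
z = (0.618303 − 0.643)/0.010433 = -0.024697/0.010433 = -2.367.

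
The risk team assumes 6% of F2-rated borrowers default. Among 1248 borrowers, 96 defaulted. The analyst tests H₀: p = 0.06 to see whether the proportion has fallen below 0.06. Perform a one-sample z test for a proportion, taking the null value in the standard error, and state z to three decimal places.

p̂ = 96/1248 = 0.076923.
Standard error under H₀: √(0.06×0.94/1248) = 0.006723.
z = (0.076923 − 0.06)/0.006723 = 0.016923/0.006723 = 2.517.
p-value = P(Z < 2.517) ≈ 0.9941.

z = 2.517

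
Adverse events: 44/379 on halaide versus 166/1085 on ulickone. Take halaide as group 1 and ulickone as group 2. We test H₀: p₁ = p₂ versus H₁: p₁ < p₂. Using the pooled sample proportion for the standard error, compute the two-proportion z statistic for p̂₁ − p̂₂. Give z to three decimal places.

z = -1.764

p̂₁ = 44/379 ≈ 0.116095, p̂₂ = 166/1085 ≈ 0.152995.
Pooled p̂ = (44+166)/(379+1085) = 210/1464 = 0.143443.
SE = √(0.122867 × 0.00356018) = 0.020915.
z = (0.116095 − 0.152995)/0.020915 = -0.036900/0.020915 = -1.764.
p-value = P(Z < -1.764) ≈ 0.0388.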